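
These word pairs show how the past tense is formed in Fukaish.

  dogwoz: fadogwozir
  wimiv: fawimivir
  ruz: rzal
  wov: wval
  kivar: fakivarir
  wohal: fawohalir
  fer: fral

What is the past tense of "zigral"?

fazigralir

dogwoz and ruz both end in -z yet inflect differently (fadogwozir, rzal), so the final letter is not what conditions the rule; the number of vowels is.
"zigral" has 2 vowels. The stems with 2 vowels (wimiv → fawimivir, wohal → fawohalir, dogwoz → fadogwozir) add fa- … -ir around the stem.
So zigral → fazigralir.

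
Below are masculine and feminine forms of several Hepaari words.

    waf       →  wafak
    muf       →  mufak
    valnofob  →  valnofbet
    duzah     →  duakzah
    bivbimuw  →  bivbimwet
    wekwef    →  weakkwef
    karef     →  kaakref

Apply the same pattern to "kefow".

keakfow

waf and wekwef both end in -f yet inflect differently (wafak, weakkwef), so the final letter is not what conditions the rule; the number of vowels is.
"kefow" has 2 vowels. The stems with 2 vowels (wekwef → weakkwef, karef → kaakref, duzah → duakzah) insert -ak- after the first vowel.
The other patterns: stems with 1 vowel add -ak; stems with 3 vowels delete the last vowel and add -et.
So kefow → keakfow.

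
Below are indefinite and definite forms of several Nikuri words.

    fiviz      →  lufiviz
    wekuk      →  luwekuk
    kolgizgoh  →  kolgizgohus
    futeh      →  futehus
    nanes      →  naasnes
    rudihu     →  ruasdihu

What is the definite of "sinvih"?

futeh and nanes both have last vowel 'e' yet inflect differently (futehus, naasnes), so the last vowel is not what conditions the rule; the final letter is.
"sinvih" ends in -h. The stems ending in -h (kolgizgoh → kolgizgohus, futeh → futehus) add -us.
So sinvih → sinvihus.

sinvihus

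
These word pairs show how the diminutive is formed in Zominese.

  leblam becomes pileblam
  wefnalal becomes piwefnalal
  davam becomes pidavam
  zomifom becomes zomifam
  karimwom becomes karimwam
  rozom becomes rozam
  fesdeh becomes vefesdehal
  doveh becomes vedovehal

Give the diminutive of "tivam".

pitivam

"tivam" has last vowel 'a'. The stems whose last vowel is 'a' (leblam → pileblam, wefnalal → piwefnalal, davam → pidavam) add the prefix pi-.
So tivam → pitivam.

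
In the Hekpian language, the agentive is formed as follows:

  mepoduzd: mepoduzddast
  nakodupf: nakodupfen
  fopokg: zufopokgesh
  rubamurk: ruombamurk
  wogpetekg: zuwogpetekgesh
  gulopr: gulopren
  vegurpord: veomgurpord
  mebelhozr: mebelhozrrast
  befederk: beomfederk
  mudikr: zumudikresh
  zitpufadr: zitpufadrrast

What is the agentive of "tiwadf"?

tiwadffast

gulopr and mudikr both end in -r yet inflect differently (gulopren, zumudikresh), so the final letter is not what conditions the rule; the second-to-last letter is.
"tiwadf" has second-to-last letter 'd'. The one such stem in the data (zitpufadr → zitpufadrrast) doubles the final consonant and adds -ast (as do mepoduzd, mebelhozr), so the same rule applies.
So tiwadf → tiwadffast.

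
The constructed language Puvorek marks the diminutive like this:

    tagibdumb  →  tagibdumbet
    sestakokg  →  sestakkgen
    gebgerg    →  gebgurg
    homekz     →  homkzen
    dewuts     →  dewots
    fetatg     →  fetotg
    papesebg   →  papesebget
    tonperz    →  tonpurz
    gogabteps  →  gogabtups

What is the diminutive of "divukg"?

papesebg and sestakokg both end in -g yet inflect differently (papesebget, sestakkgen), so the final letter is not what conditions the rule; the second-to-last letter is.
"divukg" has second-to-last letter 'k'. The stems whose second-to-last letter is 'k' (sestakokg → sestakkgen, homekz → homkzen) delete the last vowel and add -en.
The other patterns: stems whose second-to-last letter is 'b' or 'm' add -et; stems whose second-to-last letter is 't' change the last vowel to 'o'; stems whose second-to-last letter is 'p' or 'r' change the last vowel to 'u'.
So divukg → divkgen.

divkgen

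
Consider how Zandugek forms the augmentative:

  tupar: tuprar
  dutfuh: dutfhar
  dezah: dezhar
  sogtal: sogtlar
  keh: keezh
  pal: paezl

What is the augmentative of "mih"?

miezh

dutfuh and keh both end in -h yet inflect differently (dutfhar, keezh), so the final letter is not what conditions the rule; the number of vowels is.
"mih" has 1 vowel. The stems with 1 vowel (keh → keezh, pal → paezl) insert -ez- after the first vowel.
The other pattern: stems with 2 vowels delete the last vowel and add -ar.
So mih → miezh.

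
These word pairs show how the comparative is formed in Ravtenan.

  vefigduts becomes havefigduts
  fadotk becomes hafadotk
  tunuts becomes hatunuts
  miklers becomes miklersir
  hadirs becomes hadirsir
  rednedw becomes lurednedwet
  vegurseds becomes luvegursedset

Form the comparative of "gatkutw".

hagatkutw

vefigduts and miklers both end in -s yet inflect differently (havefigduts, miklersir), so the final letter is not what conditions the rule; the second-to-last letter is.
"gatkutw" has second-to-last letter 't'. The stems whose second-to-last letter is 't' (vefigduts → havefigduts, fadotk → hafadotk, tunuts → hatunuts) add the prefix ha-.
The other patterns: stems whose second-to-last letter is 'r' add -ir; stems whose second-to-last letter is 'd' add lu- … -et around the stem.
So gatkutw → hagatkutw.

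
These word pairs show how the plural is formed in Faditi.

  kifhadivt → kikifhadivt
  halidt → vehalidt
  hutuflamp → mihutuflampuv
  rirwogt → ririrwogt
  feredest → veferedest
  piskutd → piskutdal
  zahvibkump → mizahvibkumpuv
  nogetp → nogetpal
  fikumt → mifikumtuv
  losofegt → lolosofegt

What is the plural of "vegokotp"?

vegokotpal

nogetp and hutuflamp both end in -p yet inflect differently (nogetpal, mihutuflampuv), so the final letter is not what conditions the rule; the second-to-last letter is.
"vegokotp" has second-to-last letter 't'. The stems whose second-to-last letter is 't' (nogetp → nogetpal, piskutd → piskutdal) add -al.
The other patterns: stems whose second-to-last letter is 'g' or 'v' repeat the first consonant+vowel as a prefix; stems whose second-to-last letter is 'm' add mi- … -uv around the stem; stems whose second-to-last letter is 'd' or 's' add the prefix ve-.
So vegokotp → vegokotpal.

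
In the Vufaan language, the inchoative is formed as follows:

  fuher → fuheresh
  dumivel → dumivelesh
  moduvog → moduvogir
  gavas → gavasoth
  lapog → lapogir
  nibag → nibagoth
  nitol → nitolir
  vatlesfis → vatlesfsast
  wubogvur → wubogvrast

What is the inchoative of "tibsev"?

nibag and lapog both end in -g yet inflect differently (nibagoth, lapogir), so the final letter is not what conditions the rule; the last vowel is.
"tibsev" has last vowel 'e'. The stems whose last vowel is 'e' (fuher → fuheresh, dumivel → dumivelesh) add -esh.
The other patterns: stems whose last vowel is 'a' add -oth; stems whose last vowel is 'o' add -ir; stems whose last vowel is 'i' or 'u' delete the last vowel and add -ast.
So tibsev → tibsevesh.

tibsevesh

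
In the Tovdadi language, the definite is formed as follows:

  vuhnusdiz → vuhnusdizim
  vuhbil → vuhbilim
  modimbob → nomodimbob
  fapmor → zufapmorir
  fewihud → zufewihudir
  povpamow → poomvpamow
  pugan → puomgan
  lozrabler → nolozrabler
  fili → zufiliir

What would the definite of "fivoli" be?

zufivoliir

lozrabler and fapmor both end in -r yet inflect differently (nolozrabler, zufapmorir), so the final letter is not what conditions the rule; the first letter is.
"fivoli" begins with f-. The stems beginning with f- (fewihud → zufewihudir, fili → zufiliir, fapmor → zufapmorir) add zu- … -ir around the stem.
The other patterns: stems beginning with v- add -im; stems beginning with l- or m- add the prefix no-; stems beginning with p- insert -om- after the first vowel.
So fivoli → zufivoliir.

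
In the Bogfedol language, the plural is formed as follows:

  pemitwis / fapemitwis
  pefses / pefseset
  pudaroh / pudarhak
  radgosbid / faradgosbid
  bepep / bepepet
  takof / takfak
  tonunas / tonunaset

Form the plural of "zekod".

zekdak

pemitwis and pefses both end in -s yet inflect differently (fapemitwis, pefseset), so the final letter is not what conditions the rule; the last vowel is.
"zekod" has last vowel 'o'. The stems whose last vowel is 'o' (takof → takfak, pudaroh → pudarhak) delete the last vowel and add -ak.
The other patterns: stems whose last vowel is 'i' add the prefix fa-; stems whose last vowel is 'a' or 'e' add -et.
So zekod → zekdak.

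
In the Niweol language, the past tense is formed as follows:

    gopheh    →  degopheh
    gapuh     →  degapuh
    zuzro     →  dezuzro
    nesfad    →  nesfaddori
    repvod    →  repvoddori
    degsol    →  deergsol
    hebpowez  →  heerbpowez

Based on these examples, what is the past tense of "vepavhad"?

zuzro and repvod both have last vowel 'o' yet inflect differently (dezuzro, repvoddori), so the last vowel is not what conditions the rule; the final letter is.
"vepavhad" ends in -d. The stems ending in -d (nesfad → nesfaddori, repvod → repvoddori) double the final consonant and add -ori.
The other patterns: stems ending in -h or -o add the prefix de-; stems ending in -l or -z insert -er- after the first vowel.
So vepavhad → vepavhaddori.

vepavhaddori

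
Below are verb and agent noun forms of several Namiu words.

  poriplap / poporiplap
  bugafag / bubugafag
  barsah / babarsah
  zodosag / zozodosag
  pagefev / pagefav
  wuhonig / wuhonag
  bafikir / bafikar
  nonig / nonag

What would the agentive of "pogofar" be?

popogofar

bugafag and wuhonig both end in -g yet inflect differently (bubugafag, wuhonag), so the final letter is not what conditions the rule; the last vowel is.
"pogofar" has last vowel 'a'. The stems whose last vowel is 'a' (poriplap → poporiplap, bugafag → bubugafag, barsah → babarsah) repeat the first consonant+vowel as a prefix.
The other pattern: stems whose last vowel is 'e' or 'i' change the last vowel to 'a'.
So pogofar → popogofar.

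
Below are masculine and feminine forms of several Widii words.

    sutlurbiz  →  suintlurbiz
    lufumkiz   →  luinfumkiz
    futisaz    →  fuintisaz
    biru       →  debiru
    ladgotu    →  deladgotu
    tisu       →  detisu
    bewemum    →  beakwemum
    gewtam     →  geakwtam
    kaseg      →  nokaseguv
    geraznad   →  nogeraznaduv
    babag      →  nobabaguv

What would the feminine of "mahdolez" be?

"mahdolez" ends in -z. The stems ending in -z (sutlurbiz → suintlurbiz, lufumkiz → luinfumkiz, futisaz → fuintisaz) insert -in- after the first vowel.
So mahdolez → mainhdolez.

mainhdolez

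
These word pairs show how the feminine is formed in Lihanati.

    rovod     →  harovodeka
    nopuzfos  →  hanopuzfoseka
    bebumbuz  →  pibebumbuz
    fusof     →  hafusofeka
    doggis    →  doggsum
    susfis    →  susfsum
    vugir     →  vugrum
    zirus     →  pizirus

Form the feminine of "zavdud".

"zavdud" has last vowel 'u'. The stems whose last vowel is 'u' (bebumbuz → pibebumbuz, zirus → pizirus) add the prefix pi-.
The other patterns: stems whose last vowel is 'o' add ha- … -eka around the stem; stems whose last vowel is 'i' delete the last vowel and add -um.
So zavdud → pizavdud.

pizavdud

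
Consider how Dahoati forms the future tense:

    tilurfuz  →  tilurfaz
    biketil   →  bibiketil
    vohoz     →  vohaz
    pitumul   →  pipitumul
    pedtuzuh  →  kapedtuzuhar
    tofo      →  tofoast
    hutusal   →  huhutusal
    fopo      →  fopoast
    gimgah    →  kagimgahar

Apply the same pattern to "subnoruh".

kasubnoruhar

"subnoruh" ends in -h. The stems ending in -h (gimgah → kagimgahar, pedtuzuh → kapedtuzuhar) add ka- … -ar around the stem.
The other patterns: stems ending in -o add -ast; stems ending in -l repeat the first consonant+vowel as a prefix; stems ending in -z change the last vowel to 'a'.
So subnoruh → kasubnoruhar.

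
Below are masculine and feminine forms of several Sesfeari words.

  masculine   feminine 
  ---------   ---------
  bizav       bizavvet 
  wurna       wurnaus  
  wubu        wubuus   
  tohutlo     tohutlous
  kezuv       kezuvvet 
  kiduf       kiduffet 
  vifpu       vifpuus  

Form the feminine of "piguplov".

kezuv and wubu both have last vowel 'u' yet inflect differently (kezuvvet, wubuus), so the last vowel is not what conditions the rule; whether the stem ends in a vowel or a consonant is.
"piguplov" ends in a consonant. The stems ending in a consonant (kezuv → kezuvvet, kiduf → kiduffet, bizav → bizavvet) double the final consonant and add -et.
The other pattern: stems ending in a vowel add -us.
So piguplov → piguplovvet.

piguplovvet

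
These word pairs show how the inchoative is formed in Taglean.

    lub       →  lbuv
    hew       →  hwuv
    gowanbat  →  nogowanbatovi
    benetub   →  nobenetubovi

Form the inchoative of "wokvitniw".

benetub and lub both end in -b yet inflect differently (nobenetubovi, lbuv), so the final letter is not what conditions the rule; the number of vowels is.
"wokvitniw" has 3 vowels. The stems with 3 vowels (benetub → nobenetubovi, gowanbat → nogowanbatovi) add no- … -ovi around the stem.
So wokvitniw → nowokvitniwovi.

nowokvitniwovi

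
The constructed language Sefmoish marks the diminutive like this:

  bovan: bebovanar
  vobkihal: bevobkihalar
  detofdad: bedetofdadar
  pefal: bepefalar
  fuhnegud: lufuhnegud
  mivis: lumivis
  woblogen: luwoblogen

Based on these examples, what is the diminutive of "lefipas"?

detofdad and fuhnegud both end in -d yet inflect differently (bedetofdadar, lufuhnegud), so the final letter is not what conditions the rule; the last vowel is.
"lefipas" has last vowel 'a'. The stems whose last vowel is 'a' (bovan → bebovanar, vobkihal → bevobkihalar, detofdad → bedetofdadar) add be- … -ar around the stem.
The other pattern: stems whose last vowel is 'e', 'i' or 'u' add the prefix lu-.
So lefipas → belefipasar.

belefipasar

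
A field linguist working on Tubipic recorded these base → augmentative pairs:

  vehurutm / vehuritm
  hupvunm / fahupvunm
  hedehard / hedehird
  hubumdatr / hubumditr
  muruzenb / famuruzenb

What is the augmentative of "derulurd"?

hupvunm and vehurutm both end in -m yet inflect differently (fahupvunm, vehuritm), so the final letter is not what conditions the rule; the second-to-last letter is.
"derulurd" has second-to-last letter 'r'. The one such stem in the data (hedehard → hedehird) changes the last vowel to 'i' (as do vehurutm, hubumdatr), so the same rule applies.
So derulurd → derulird.

derulird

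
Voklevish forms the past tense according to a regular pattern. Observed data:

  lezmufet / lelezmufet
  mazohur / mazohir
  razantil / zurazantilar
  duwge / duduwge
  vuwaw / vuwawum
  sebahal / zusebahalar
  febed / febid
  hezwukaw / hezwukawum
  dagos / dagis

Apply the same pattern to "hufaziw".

hufaziwum

sebahal and hezwukaw both have last vowel 'a' yet inflect differently (zusebahalar, hezwukawum), so the last vowel is not what conditions the rule; the final letter is.
"hufaziw" ends in -w. The stems ending in -w (hezwukaw → hezwukawum, vuwaw → vuwawum) add -um.
The other patterns: stems ending in -l add zu- … -ar around the stem; stems ending in -e or -t repeat the first consonant+vowel as a prefix; stems ending in -d, -r or -s change the last vowel to 'i'.
So hufaziw → hufaziwum.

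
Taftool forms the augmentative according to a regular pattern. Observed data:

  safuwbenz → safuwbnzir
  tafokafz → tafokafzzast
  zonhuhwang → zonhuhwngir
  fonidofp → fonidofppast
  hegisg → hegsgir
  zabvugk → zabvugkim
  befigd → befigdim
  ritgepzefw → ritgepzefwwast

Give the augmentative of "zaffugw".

"zaffugw" has second-to-last letter 'g'. The stems whose second-to-last letter is 'g' (zabvugk → zabvugkim, befigd → befigdim) add -im.
The other patterns: stems whose second-to-last letter is 'n' or 's' delete the last vowel and add -ir; stems whose second-to-last letter is 'f' double the final consonant and add -ast.
So zaffugw → zaffugwim.

zaffugwim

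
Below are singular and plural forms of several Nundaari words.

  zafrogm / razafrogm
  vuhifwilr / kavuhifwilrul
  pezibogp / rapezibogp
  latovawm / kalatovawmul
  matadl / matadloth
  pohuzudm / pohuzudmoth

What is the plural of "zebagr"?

pohuzudm and zafrogm both end in -m yet inflect differently (pohuzudmoth, razafrogm), so the final letter is not what conditions the rule; the second-to-last letter is.
"zebagr" has second-to-last letter 'g'. The stems whose second-to-last letter is 'g' (zafrogm → razafrogm, pezibogp → rapezibogp) add the prefix ra-.
The other patterns: stems whose second-to-last letter is 'd' add -oth; stems whose second-to-last letter is 'l' or 'w' add ka- … -ul around the stem.
So zebagr → razebagr.

razebagr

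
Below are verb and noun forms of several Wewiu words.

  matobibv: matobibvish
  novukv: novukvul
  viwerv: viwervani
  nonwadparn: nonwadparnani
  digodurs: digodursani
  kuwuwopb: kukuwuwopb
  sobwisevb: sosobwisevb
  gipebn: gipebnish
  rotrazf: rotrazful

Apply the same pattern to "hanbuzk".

nonwadparn and gipebn both end in -n yet inflect differently (nonwadparnani, gipebnish), so the final letter is not what conditions the rule; the second-to-last letter is.
"hanbuzk" has second-to-last letter 'z'. The one such stem in the data (rotrazf → rotrazful) adds -ul, so the same rule applies.
The other patterns: stems whose second-to-last letter is 'r' add -ani; stems whose second-to-last letter is 'b' add -ish; stems whose second-to-last letter is 'p' or 'v' repeat the first consonant+vowel as a prefix.
So hanbuzk → hanbuzkul.

hanbuzkul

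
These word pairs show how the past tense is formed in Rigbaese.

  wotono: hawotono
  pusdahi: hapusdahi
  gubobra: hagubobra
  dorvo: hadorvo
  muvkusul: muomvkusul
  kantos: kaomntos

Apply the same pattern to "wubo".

hawubo

wotono and kantos both have last vowel 'o' yet inflect differently (hawotono, kaomntos), so the last vowel is not what conditions the rule; whether the stem ends in a vowel or a consonant is.
"wubo" ends in a vowel. The stems ending in a vowel (wotono → hawotono, pusdahi → hapusdahi, gubobra → hagubobra) add the prefix ha-.
The other pattern: stems ending in a consonant insert -om- after the first vowel.
So wubo → hawubo.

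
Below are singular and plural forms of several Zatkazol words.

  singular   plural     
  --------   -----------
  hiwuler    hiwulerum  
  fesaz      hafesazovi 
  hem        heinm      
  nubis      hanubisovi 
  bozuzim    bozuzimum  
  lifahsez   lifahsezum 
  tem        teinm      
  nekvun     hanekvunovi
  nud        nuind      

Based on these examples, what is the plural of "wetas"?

hawetasovi

fesaz and lifahsez both end in -z yet inflect differently (hafesazovi, lifahsezum), so the final letter is not what conditions the rule; the number of vowels is.
"wetas" has 2 vowels. The stems with 2 vowels (nubis → hanubisovi, nekvun → hanekvunovi, fesaz → hafesazovi) add ha- … -ovi around the stem.
So wetas → hawetasovi.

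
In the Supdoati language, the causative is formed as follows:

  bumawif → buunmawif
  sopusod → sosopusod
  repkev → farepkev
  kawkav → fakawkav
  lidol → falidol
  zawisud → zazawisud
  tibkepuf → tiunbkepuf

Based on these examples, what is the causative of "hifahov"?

fahifahov

tibkepuf and zawisud both have last vowel 'u' yet inflect differently (tiunbkepuf, zazawisud), so the last vowel is not what conditions the rule; the final letter is.
"hifahov" ends in -v. The stems ending in -v (kawkav → fakawkav, repkev → farepkev) add the prefix fa-.
So hifahov → fahifahov.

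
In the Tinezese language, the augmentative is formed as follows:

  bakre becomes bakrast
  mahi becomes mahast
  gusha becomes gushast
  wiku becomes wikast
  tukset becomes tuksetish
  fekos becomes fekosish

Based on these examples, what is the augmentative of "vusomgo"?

bakre and tukset both have last vowel 'e' yet inflect differently (bakrast, tuksetish), so the last vowel is not what conditions the rule; whether the stem ends in a vowel or a consonant is.
"vusomgo" ends in a vowel. The stems ending in a vowel (bakre → bakrast, mahi → mahast, gusha → gushast) drop the final letter and add -ast.
The other pattern: stems ending in a consonant add -ish.
So vusomgo → vusomgast.

vusomgast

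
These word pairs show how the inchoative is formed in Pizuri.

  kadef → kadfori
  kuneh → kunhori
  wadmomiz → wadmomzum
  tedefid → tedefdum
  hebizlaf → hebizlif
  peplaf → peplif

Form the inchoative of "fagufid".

"fagufid" has last vowel 'i'. The stems whose last vowel is 'i' (wadmomiz → wadmomzum, tedefid → tedefdum) delete the last vowel and add -um.
The other patterns: stems whose last vowel is 'e' delete the last vowel and add -ori; stems whose last vowel is 'a' change the last vowel to 'i'.
So fagufid → fagufdum.

fagufdum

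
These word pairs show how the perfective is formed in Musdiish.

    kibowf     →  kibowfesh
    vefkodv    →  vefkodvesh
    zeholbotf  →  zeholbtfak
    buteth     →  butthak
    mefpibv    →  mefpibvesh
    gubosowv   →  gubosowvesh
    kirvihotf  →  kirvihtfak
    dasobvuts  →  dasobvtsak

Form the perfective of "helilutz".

heliltzak

zeholbotf and kibowf both end in -f yet inflect differently (zeholbtfak, kibowfesh), so the final letter is not what conditions the rule; the second-to-last letter is.
"helilutz" has second-to-last letter 't'. The stems whose second-to-last letter is 't' (buteth → butthak, zeholbotf → zeholbtfak, kirvihotf → kirvihtfak) delete the last vowel and add -ak.
The other pattern: stems whose second-to-last letter is 'b', 'd' or 'w' add -esh.
So helilutz → heliltzak.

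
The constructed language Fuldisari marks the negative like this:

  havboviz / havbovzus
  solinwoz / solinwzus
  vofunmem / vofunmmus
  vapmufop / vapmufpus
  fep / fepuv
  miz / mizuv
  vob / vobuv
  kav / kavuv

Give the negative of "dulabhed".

dulabhdus

vapmufop and fep both end in -p yet inflect differently (vapmufpus, fepuv), so the final letter is not what conditions the rule; the number of vowels is.
"dulabhed" has 3 vowels. The stems with 3 vowels (havboviz → havbovzus, solinwoz → solinwzus, vofunmem → vofunmmus) delete the last vowel and add -us.
So dulabhed → dulabhdus.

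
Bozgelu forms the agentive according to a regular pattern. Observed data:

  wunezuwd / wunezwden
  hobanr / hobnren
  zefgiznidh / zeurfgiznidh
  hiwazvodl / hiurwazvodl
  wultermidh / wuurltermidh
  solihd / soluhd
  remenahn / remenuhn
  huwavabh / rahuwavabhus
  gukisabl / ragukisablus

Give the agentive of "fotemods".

wunezuwd and solihd both end in -d yet inflect differently (wunezwden, soluhd), so the final letter is not what conditions the rule; the second-to-last letter is.
"fotemods" has second-to-last letter 'd'. The stems whose second-to-last letter is 'd' (zefgiznidh → zeurfgiznidh, hiwazvodl → hiurwazvodl, wultermidh → wuurltermidh) insert -ur- after the first vowel.
So fotemods → fourtemods.

fourtemods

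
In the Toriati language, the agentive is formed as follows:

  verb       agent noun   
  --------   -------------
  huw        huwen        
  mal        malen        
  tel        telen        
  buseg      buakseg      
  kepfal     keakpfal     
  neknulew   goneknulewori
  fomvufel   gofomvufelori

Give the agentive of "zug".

zugen

"zug" has 1 vowel. The stems with 1 vowel (huw → huwen, mal → malen, tel → telen) add -en.
So zug → zugen.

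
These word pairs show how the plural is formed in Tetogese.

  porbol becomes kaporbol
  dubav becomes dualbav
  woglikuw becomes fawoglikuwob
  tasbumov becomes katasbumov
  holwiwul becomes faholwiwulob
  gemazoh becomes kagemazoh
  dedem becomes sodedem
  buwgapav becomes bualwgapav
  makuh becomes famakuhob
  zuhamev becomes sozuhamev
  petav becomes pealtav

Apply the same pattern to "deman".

dealman

tasbumov and dubav both end in -v yet inflect differently (katasbumov, dualbav), so the final letter is not what conditions the rule; the last vowel is.
"deman" has last vowel 'a'. The stems whose last vowel is 'a' (dubav → dualbav, buwgapav → bualwgapav, petav → pealtav) insert -al- after the first vowel.
So deman → dealman.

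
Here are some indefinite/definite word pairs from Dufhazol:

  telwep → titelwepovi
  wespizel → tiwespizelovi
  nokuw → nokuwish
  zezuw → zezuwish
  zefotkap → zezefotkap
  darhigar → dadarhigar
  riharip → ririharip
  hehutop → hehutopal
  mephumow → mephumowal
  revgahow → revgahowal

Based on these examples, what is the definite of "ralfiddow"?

ralfiddowal

telwep and zefotkap both end in -p yet inflect differently (titelwepovi, zezefotkap), so the final letter is not what conditions the rule; the last vowel is.
"ralfiddow" has last vowel 'o'. The stems whose last vowel is 'o' (hehutop → hehutopal, mephumow → mephumowal, revgahow → revgahowal) add -al.
So ralfiddow → ralfiddowal.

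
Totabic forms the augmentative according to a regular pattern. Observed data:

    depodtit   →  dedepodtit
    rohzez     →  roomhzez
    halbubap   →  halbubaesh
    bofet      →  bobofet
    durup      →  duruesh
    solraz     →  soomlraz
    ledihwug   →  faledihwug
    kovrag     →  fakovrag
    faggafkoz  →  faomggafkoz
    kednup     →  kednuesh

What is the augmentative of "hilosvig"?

bofet and rohzez both have last vowel 'e' yet inflect differently (bobofet, roomhzez), so the last vowel is not what conditions the rule; the final letter is.
"hilosvig" ends in -g. The stems ending in -g (kovrag → fakovrag, ledihwug → faledihwug) add the prefix fa-.
So hilosvig → fahilosvig.

fahilosvig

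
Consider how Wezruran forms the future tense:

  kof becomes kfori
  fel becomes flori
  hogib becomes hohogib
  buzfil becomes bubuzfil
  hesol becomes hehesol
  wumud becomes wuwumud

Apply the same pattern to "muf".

buzfil and fel both end in -l yet inflect differently (bubuzfil, flori), so the final letter is not what conditions the rule; the number of vowels is.
"muf" has 1 vowel. The stems with 1 vowel (kof → kfori, fel → flori) delete the last vowel and add -ori.
The other pattern: stems with 2 vowels repeat the first consonant+vowel as a prefix.
So muf → mfori.

mfori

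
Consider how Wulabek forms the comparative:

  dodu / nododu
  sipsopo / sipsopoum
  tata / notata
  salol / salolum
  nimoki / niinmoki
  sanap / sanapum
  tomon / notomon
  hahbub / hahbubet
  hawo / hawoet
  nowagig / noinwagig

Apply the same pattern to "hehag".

hehaget

"hehag" begins with h-. The stems beginning with h- (hawo → hawoet, hahbub → hahbubet) add -et.
The other patterns: stems beginning with n- insert -in- after the first vowel; stems beginning with s- add -um; stems beginning with d- or t- add the prefix no-.
So hehag → hehaget.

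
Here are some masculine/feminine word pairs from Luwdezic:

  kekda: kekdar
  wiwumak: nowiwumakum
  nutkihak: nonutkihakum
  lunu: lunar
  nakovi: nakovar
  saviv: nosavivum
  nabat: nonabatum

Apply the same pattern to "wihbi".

"wihbi" ends in a vowel. The stems ending in a vowel (nakovi → nakovar, kekda → kekdar, lunu → lunar) drop the final letter and add -ar.
So wihbi → wihbar.

wihbar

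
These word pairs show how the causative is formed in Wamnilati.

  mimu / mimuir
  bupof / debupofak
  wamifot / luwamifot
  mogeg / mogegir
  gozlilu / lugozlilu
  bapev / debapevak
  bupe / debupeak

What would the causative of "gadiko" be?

lugadiko

mimu and gozlilu both end in -u yet inflect differently (mimuir, lugozlilu), so the final letter is not what conditions the rule; the first letter is.
"gadiko" begins with g-. The one such stem in the data (gozlilu → lugozlilu) adds the prefix lu-, so the same rule applies.
So gadiko → lugadiko.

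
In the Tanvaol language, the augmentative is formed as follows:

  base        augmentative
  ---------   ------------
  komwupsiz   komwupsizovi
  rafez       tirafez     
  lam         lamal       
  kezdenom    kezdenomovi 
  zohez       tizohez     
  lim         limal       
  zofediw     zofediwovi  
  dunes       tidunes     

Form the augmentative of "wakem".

zohez and komwupsiz both end in -z yet inflect differently (tizohez, komwupsizovi), so the final letter is not what conditions the rule; the number of vowels is.
"wakem" has 2 vowels. The stems with 2 vowels (zohez → tizohez, dunes → tidunes, rafez → tirafez) add the prefix ti-.
The other patterns: stems with 1 vowel add -al; stems with 3 vowels add -ovi.
So wakem → tiwakem.

tiwakem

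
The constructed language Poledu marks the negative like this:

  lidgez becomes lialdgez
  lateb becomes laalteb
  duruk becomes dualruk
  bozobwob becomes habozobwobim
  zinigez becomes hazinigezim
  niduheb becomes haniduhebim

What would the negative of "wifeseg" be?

hawifesegim

"wifeseg" has 3 vowels. The stems with 3 vowels (bozobwob → habozobwobim, zinigez → hazinigezim, niduheb → haniduhebim) add ha- … -im around the stem.
So wifeseg → hawifesegim.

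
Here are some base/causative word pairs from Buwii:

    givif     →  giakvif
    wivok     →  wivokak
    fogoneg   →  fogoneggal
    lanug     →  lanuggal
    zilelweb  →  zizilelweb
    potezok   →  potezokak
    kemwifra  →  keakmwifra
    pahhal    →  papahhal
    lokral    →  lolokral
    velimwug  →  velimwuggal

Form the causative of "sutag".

kemwifra and lokral both have last vowel 'a' yet inflect differently (keakmwifra, lolokral), so the last vowel is not what conditions the rule; the final letter is.
"sutag" ends in -g. The stems ending in -g (fogoneg → fogoneggal, velimwug → velimwuggal, lanug → lanuggal) double the final consonant and add -al.
The other patterns: stems ending in -k add -ak; stems ending in -a or -f insert -ak- after the first vowel; stems ending in -b or -l repeat the first consonant+vowel as a prefix.
So sutag → sutaggal.

sutaggal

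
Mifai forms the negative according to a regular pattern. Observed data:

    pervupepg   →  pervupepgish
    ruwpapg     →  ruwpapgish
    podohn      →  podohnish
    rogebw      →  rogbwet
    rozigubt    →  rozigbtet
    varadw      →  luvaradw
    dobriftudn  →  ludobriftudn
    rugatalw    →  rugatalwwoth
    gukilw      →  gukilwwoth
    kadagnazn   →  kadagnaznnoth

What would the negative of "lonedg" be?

lulonedg

rogebw and varadw both end in -w yet inflect differently (rogbwet, luvaradw), so the final letter is not what conditions the rule; the second-to-last letter is.
"lonedg" has second-to-last letter 'd'. The stems whose second-to-last letter is 'd' (varadw → luvaradw, dobriftudn → ludobriftudn) add the prefix lu-.
The other patterns: stems whose second-to-last letter is 'h' or 'p' add -ish; stems whose second-to-last letter is 'b' delete the last vowel and add -et; stems whose second-to-last letter is 'l' or 'z' double the final consonant and add -oth.
So lonedg → lulonedg.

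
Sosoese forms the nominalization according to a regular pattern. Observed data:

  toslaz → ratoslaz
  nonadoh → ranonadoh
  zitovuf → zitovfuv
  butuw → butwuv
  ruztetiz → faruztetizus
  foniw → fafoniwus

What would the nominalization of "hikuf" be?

"hikuf" has last vowel 'u'. The stems whose last vowel is 'u' (zitovuf → zitovfuv, butuw → butwuv) delete the last vowel and add -uv.
The other patterns: stems whose last vowel is 'a' or 'o' add the prefix ra-; stems whose last vowel is 'i' add fa- … -us around the stem.
So hikuf → hikfuv.

hikfuv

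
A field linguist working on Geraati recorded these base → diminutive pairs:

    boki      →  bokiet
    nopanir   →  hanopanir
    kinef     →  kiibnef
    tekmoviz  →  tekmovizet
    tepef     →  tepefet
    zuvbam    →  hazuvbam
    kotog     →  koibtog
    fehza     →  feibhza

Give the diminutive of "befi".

befiet

"befi" begins with b-. The one such stem in the data (boki → bokiet) adds -et, so the same rule applies.
So befi → befiet.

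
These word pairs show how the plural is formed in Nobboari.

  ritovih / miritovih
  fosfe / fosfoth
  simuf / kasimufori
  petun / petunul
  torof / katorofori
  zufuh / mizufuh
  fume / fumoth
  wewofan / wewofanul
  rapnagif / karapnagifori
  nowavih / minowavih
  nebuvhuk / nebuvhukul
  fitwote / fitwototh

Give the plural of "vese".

vesoth

rapnagif and ritovih both have last vowel 'i' yet inflect differently (karapnagifori, miritovih), so the last vowel is not what conditions the rule; the final letter is.
"vese" ends in -e. The stems ending in -e (fume → fumoth, fitwote → fitwototh, fosfe → fosfoth) drop the final letter and add -oth.
So vese → vesoth.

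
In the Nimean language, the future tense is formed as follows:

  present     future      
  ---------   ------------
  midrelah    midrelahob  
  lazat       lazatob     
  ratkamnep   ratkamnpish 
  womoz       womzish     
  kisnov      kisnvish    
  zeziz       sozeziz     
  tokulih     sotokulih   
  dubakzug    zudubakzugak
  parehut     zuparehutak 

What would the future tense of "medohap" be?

womoz and zeziz both end in -z yet inflect differently (womzish, sozeziz), so the final letter is not what conditions the rule; the last vowel is.
"medohap" has last vowel 'a'. The stems whose last vowel is 'a' (midrelah → midrelahob, lazat → lazatob) add -ob.
So medohap → medohapob.

medohapob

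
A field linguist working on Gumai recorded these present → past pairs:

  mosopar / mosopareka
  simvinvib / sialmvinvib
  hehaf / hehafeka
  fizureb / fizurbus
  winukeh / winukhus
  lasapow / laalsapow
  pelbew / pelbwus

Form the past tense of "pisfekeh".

pisfekhus

fizureb and simvinvib both end in -b yet inflect differently (fizurbus, sialmvinvib), so the final letter is not what conditions the rule; the last vowel is.
"pisfekeh" has last vowel 'e'. The stems whose last vowel is 'e' (winukeh → winukhus, pelbew → pelbwus, fizureb → fizurbus) delete the last vowel and add -us.
The other patterns: stems whose last vowel is 'a' add -eka; stems whose last vowel is 'i' or 'o' insert -al- after the first vowel.
So pisfekeh → pisfekhus.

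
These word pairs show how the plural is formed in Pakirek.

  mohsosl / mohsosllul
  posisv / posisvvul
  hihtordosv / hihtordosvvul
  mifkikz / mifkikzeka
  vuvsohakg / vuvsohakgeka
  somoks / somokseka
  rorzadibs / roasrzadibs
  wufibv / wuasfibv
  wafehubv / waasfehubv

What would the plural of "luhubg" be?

"luhubg" has second-to-last letter 'b'. The stems whose second-to-last letter is 'b' (rorzadibs → roasrzadibs, wufibv → wuasfibv, wafehubv → waasfehubv) insert -as- after the first vowel.
So luhubg → luashubg.

luashubg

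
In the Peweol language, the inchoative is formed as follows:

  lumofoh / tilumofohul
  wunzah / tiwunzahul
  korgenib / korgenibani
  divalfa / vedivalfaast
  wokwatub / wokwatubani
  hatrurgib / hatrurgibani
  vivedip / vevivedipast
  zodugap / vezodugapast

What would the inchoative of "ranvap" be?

veranvapast

hatrurgib and vivedip both have last vowel 'i' yet inflect differently (hatrurgibani, vevivedipast), so the last vowel is not what conditions the rule; the final letter is.
"ranvap" ends in -p. The stems ending in -p (vivedip → vevivedipast, zodugap → vezodugapast) add ve- … -ast around the stem.
So ranvap → veranvapast.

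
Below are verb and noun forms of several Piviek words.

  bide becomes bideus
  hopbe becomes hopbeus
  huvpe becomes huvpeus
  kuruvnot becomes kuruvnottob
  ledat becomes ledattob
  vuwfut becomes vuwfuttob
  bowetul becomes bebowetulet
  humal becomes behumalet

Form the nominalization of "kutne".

kutneus

"kutne" ends in -e. The stems ending in -e (bide → bideus, hopbe → hopbeus, huvpe → huvpeus) add -us.
So kutne → kutneus.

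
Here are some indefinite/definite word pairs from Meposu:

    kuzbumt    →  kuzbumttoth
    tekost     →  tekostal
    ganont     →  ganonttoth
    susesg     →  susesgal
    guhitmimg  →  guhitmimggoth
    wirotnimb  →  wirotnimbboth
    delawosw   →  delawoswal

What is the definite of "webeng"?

"webeng" has second-to-last letter 'n'. The one such stem in the data (ganont → ganonttoth) doubles the final consonant and adds -oth (as do kuzbumt, guhitmimg), so the same rule applies.
The other pattern: stems whose second-to-last letter is 's' add -al.
So webeng → webenggoth.

webenggoth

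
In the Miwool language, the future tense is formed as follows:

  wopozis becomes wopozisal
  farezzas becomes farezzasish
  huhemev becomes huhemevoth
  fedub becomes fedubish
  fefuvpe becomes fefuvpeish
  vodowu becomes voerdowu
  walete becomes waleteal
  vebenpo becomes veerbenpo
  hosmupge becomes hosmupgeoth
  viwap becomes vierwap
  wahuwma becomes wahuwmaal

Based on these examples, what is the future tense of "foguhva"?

hosmupge and walete both end in -e yet inflect differently (hosmupgeoth, waleteal), so the final letter is not what conditions the rule; the first letter is.
"foguhva" begins with f-. The stems beginning with f- (fefuvpe → fefuvpeish, farezzas → farezzasish, fedub → fedubish) add -ish.
So foguhva → foguhvaish.

foguhvaish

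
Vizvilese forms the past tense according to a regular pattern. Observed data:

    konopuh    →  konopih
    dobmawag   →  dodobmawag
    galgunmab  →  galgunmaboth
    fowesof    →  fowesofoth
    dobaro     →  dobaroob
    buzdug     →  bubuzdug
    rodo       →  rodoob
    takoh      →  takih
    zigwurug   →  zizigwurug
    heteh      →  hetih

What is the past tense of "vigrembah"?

vigrembih

"vigrembah" ends in -h. The stems ending in -h (takoh → takih, konopuh → konopih, heteh → hetih) change the last vowel to 'i'.
The other patterns: stems ending in -g repeat the first consonant+vowel as a prefix; stems ending in -o add -ob; stems ending in -b or -f add -oth.
So vigrembah → vigrembih.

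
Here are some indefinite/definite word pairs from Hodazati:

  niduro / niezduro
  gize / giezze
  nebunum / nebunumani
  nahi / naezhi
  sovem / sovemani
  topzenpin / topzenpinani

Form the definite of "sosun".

"sosun" ends in a consonant. The stems ending in a consonant (topzenpin → topzenpinani, nebunum → nebunumani, sovem → sovemani) add -ani.
So sosun → sosunani.

sosunani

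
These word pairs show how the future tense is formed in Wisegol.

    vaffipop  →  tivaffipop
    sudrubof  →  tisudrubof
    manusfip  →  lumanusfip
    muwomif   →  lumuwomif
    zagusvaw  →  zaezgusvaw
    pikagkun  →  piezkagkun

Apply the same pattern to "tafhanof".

titafhanof

"tafhanof" has last vowel 'o'. The stems whose last vowel is 'o' (vaffipop → tivaffipop, sudrubof → tisudrubof) add the prefix ti-.
So tafhanof → titafhanof.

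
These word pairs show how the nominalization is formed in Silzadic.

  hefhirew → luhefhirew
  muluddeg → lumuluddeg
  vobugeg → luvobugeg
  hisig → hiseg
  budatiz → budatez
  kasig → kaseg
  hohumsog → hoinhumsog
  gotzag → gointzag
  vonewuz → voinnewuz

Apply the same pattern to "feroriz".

muluddeg and hisig both end in -g yet inflect differently (lumuluddeg, hiseg), so the final letter is not what conditions the rule; the last vowel is.
"feroriz" has last vowel 'i'. The stems whose last vowel is 'i' (hisig → hiseg, budatiz → budatez, kasig → kaseg) change the last vowel to 'e'.
So feroriz → ferorez.

ferorez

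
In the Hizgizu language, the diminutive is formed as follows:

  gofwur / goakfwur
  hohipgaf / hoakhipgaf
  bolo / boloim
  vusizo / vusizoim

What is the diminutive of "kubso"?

kubsoim

vusizo and hohipgaf both have 3 vowels yet inflect differently (vusizoim, hoakhipgaf), so the number of vowels is not what conditions the rule; the final letter is.
"kubso" ends in -o. The stems ending in -o (bolo → boloim, vusizo → vusizoim) add -im.
The other pattern: stems ending in -f or -r insert -ak- after the first vowel.
So kubso → kubsoim.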